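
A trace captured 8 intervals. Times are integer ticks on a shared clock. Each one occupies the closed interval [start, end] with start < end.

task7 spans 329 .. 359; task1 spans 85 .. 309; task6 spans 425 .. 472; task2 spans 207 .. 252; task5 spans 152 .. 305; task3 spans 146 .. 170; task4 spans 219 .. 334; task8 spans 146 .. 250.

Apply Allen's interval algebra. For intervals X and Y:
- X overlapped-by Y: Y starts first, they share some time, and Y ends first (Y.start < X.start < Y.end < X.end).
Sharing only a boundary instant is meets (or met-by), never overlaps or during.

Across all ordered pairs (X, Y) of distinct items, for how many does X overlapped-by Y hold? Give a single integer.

Checking all 56 ordered pairs for relation 'overlapped-by'; matching pairs in alphabetical order:
(task2, task8): task2 overlapped-by task8 ✓
(task4, task1): task4 overlapped-by task1 ✓
(task4, task2): task4 overlapped-by task2 ✓
(task4, task5): task4 overlapped-by task5 ✓
(task4, task8): task4 overlapped-by task8 ✓
(task5, task3): task5 overlapped-by task3 ✓
(task5, task8): task5 overlapped-by task8 ✓
(task7, task4): task7 overlapped-by task4 ✓
Count: 8.

8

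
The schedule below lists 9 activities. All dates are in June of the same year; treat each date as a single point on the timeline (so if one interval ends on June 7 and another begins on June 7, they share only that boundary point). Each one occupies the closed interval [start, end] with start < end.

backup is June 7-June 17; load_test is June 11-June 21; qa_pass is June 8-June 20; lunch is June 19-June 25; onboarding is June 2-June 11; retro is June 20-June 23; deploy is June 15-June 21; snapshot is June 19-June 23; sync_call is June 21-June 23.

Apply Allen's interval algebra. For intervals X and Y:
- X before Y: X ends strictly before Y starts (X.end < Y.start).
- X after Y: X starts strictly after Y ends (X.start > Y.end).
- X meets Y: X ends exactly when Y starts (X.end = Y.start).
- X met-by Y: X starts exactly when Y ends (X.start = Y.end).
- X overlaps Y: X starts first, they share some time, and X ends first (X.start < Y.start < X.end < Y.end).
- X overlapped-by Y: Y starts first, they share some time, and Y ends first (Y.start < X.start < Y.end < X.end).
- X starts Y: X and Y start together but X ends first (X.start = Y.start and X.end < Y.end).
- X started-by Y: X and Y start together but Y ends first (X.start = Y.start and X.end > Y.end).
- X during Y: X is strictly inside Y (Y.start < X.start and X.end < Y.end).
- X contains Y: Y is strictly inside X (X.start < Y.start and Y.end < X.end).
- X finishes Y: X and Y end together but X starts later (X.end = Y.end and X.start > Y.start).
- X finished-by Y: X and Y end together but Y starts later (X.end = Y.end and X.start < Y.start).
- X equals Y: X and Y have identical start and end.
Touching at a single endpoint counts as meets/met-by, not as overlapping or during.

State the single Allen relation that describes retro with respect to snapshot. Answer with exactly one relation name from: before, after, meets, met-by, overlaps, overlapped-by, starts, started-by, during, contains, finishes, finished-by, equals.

finishes

retro = [June 20, June 23]; snapshot = [June 19, June 23].
Compare endpoints: retro.start > snapshot.start, retro.start < snapshot.end, retro.end > snapshot.start, retro.end = snapshot.end.
That pattern is 'finishes'.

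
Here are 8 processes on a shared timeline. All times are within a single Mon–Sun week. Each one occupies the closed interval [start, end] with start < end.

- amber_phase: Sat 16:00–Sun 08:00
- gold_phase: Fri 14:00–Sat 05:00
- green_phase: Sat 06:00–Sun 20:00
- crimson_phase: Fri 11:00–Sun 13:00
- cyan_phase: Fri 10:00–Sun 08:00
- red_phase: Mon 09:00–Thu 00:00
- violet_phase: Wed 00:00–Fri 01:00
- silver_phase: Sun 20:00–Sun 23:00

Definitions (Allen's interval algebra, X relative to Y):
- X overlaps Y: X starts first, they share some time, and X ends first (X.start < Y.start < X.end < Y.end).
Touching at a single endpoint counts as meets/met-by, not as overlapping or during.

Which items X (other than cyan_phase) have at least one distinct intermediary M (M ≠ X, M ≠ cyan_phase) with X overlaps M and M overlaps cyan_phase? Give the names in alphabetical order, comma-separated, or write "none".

none

Target cyan_phase = [Fri 10:00, Sun 08:00].
Intermediaries M with M overlaps cyan_phase: none.
Union: none.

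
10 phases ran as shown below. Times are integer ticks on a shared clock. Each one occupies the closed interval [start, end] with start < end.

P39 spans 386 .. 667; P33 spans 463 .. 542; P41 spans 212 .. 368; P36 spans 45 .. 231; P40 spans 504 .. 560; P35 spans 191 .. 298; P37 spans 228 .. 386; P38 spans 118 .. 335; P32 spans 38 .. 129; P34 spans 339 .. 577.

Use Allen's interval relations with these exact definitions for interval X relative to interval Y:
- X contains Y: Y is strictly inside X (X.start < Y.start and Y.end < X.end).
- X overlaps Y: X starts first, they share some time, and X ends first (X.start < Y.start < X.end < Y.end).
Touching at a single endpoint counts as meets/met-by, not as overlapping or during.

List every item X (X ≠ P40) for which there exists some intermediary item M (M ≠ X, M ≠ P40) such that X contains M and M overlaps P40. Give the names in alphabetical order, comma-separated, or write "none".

P34, P39

Target P40 = [504, 560].
Intermediaries M with M overlaps P40: P33.
Via P33 — items with X contains P33: P34, P39.
Union: P34, P39.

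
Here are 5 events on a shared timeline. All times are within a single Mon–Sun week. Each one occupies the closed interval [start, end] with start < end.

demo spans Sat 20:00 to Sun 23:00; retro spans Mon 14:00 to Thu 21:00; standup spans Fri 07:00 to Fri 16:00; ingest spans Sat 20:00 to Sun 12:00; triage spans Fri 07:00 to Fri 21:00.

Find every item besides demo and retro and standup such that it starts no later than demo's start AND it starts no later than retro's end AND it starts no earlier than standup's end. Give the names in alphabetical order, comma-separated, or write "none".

none

Conditions: its start is no later than demo's start (X.start <= Sat 20:00) AND its start is no later than retro's end (X.start <= Thu 21:00) AND its start is no earlier than standup's end (X.start >= Fri 16:00).
ingest: start Sat 20:00 <= Sat 20:00? ✓; start Sat 20:00 <= Thu 21:00? ✗; start Sat 20:00 >= Fri 16:00? ✓ → no.
triage: start Fri 07:00 <= Sat 20:00? ✓; start Fri 07:00 <= Thu 21:00? ✗; start Fri 07:00 >= Fri 16:00? ✗ → no.
Result: none.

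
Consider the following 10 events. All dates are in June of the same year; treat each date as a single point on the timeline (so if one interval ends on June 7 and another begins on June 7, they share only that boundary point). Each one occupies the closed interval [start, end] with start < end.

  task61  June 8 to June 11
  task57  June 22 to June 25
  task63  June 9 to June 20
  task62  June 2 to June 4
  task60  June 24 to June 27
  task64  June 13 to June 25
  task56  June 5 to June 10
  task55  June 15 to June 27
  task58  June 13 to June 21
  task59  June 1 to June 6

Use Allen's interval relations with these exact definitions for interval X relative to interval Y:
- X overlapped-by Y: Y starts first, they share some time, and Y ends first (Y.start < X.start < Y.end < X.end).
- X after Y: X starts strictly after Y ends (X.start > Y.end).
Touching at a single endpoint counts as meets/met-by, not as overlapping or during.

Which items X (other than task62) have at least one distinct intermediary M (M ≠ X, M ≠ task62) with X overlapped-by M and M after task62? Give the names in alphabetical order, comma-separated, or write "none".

task55, task58, task60, task61, task63, task64

Target task62 = [June 2, June 4].
Intermediaries M with M after task62: task55, task56, task57, task58, task60, task61, task63, task64.
Via task55 — items with X overlapped-by task55: none.
Via task56 — items with X overlapped-by task56: task61, task63.
Via task57 — items with X overlapped-by task57: task60.
Via task58 — items with X overlapped-by task58: task55.
Via task60 — items with X overlapped-by task60: none.
Via task61 — items with X overlapped-by task61: task63.
Via task63 — items with X overlapped-by task63: task55, task58, task64.
Via task64 — items with X overlapped-by task64: task55, task60.
Union: task55, task58, task60, task61, task63, task64.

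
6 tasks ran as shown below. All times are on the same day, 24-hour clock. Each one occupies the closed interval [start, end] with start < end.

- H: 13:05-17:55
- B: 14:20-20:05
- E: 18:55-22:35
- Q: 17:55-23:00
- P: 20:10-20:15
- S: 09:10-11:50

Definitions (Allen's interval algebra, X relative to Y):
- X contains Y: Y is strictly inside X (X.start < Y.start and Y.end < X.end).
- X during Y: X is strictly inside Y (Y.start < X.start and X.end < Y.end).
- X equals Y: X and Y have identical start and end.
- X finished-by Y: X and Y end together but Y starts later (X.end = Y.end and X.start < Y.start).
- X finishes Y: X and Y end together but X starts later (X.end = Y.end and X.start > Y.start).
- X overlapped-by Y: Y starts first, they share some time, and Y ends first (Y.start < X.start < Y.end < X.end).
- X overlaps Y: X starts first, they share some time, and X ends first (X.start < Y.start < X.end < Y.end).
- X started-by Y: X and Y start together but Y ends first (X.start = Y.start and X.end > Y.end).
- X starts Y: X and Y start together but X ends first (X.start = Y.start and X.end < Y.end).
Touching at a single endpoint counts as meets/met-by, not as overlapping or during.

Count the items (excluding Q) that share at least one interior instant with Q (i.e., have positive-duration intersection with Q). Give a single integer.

Target Q = [17:55, 23:00].
B [14:20, 20:05] → overlaps → counts.
E [18:55, 22:35] → during → counts.
H [13:05, 17:55] → meets → no.
P [20:10, 20:15] → during → counts.
S [09:10, 11:50] → before → no.
Total: 3.

3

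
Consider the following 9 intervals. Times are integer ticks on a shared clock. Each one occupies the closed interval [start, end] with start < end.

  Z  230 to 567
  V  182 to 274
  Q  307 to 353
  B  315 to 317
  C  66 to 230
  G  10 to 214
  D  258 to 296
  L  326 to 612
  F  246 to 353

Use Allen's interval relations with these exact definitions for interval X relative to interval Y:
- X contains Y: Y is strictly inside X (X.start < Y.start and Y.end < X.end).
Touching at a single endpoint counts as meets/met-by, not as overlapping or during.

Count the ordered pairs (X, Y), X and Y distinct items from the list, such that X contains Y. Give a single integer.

Checking all 72 ordered pairs for relation 'contains'; matching pairs in alphabetical order:
(F, B): F contains B ✓
(F, D): F contains D ✓
(Q, B): Q contains B ✓
(Z, B): Z contains B ✓
(Z, D): Z contains D ✓
(Z, F): Z contains F ✓
(Z, Q): Z contains Q ✓
Count: 7.

7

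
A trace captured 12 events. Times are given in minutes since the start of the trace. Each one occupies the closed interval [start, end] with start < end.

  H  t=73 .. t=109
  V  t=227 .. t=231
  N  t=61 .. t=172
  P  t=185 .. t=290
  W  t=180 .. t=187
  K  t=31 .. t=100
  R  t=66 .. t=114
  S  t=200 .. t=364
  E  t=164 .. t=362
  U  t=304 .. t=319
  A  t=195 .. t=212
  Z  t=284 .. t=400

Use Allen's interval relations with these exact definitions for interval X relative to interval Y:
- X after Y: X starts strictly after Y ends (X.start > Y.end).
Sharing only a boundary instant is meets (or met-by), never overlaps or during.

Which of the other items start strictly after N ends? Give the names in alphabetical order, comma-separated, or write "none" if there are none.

A, P, S, U, V, W, Z

Target N = [t=61, t=172].
A [t=195, t=212] → after → yes.
E [t=164, t=362] → overlapped-by → no.
H [t=73, t=109] → during → no.
K [t=31, t=100] → overlaps → no.
P [t=185, t=290] → after → yes.
R [t=66, t=114] → during → no.
S [t=200, t=364] → after → yes.
U [t=304, t=319] → after → yes.
V [t=227, t=231] → after → yes.
W [t=180, t=187] → after → yes.
Z [t=284, t=400] → after → yes.
Result: A, P, S, U, V, W, Z.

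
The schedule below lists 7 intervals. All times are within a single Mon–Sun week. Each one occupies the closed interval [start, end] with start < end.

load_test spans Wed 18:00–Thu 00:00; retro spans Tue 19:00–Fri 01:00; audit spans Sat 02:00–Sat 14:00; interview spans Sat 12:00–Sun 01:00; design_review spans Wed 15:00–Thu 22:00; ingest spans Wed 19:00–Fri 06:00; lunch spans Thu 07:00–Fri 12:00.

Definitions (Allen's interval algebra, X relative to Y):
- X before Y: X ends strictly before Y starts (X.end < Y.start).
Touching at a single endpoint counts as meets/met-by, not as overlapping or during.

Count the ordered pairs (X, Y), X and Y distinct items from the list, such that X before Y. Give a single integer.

11

Checking all 42 ordered pairs for relation 'before'; matching pairs in alphabetical order:
(design_review, audit): design_review before audit ✓
(design_review, interview): design_review before interview ✓
(ingest, audit): ingest before audit ✓
(ingest, interview): ingest before interview ✓
(load_test, audit): load_test before audit ✓
(load_test, interview): load_test before interview ✓
(load_test, lunch): load_test before lunch ✓
(lunch, audit): lunch before audit ✓
(lunch, interview): lunch before interview ✓
(retro, audit): retro before audit ✓
(retro, interview): retro before interview ✓
Count: 11.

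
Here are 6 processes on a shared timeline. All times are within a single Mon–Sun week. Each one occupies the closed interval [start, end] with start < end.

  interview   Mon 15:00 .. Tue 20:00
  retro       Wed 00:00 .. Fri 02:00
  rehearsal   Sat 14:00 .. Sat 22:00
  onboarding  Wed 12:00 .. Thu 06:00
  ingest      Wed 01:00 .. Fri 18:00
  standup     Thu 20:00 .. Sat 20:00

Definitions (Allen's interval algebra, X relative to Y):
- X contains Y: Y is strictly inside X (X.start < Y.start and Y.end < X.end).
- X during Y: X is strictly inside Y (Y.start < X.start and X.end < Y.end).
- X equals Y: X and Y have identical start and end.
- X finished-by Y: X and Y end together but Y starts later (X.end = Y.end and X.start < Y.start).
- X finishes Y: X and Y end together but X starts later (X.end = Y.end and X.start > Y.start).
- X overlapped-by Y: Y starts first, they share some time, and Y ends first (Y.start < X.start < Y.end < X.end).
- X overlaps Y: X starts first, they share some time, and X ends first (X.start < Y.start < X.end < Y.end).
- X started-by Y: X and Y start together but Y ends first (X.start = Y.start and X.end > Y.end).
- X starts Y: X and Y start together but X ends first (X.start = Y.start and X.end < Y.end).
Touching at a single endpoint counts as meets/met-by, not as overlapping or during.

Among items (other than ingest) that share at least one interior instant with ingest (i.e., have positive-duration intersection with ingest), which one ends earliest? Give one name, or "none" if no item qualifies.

onboarding

Target ingest = [Wed 01:00, Fri 18:00].
interview [Mon 15:00, Tue 20:00] → before → excluded.
onboarding [Wed 12:00, Thu 06:00] → during → candidate.
rehearsal [Sat 14:00, Sat 22:00] → after → excluded.
retro [Wed 00:00, Fri 02:00] → overlaps → candidate.
standup [Thu 20:00, Sat 20:00] → overlapped-by → candidate.
Among candidates, earliest end is Thu 06:00 → onboarding.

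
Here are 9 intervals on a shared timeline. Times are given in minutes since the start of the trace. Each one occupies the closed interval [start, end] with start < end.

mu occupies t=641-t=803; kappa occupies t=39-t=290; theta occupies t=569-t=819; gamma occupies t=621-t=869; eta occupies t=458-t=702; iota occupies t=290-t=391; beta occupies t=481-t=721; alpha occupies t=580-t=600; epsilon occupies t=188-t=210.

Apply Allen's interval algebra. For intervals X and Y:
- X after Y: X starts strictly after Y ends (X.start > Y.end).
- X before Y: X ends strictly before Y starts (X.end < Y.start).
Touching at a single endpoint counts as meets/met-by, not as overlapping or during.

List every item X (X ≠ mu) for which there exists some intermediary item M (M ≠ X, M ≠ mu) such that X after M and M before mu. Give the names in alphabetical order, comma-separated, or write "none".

alpha, beta, eta, gamma, iota, theta

Target mu = [t=641, t=803].
Intermediaries M with M before mu: alpha, epsilon, iota, kappa.
Via alpha — items with X after alpha: gamma.
Via epsilon — items with X after epsilon: alpha, beta, eta, gamma, iota, theta.
Via iota — items with X after iota: alpha, beta, eta, gamma, theta.
Via kappa — items with X after kappa: alpha, beta, eta, gamma, theta.
Union: alpha, beta, eta, gamma, iota, theta.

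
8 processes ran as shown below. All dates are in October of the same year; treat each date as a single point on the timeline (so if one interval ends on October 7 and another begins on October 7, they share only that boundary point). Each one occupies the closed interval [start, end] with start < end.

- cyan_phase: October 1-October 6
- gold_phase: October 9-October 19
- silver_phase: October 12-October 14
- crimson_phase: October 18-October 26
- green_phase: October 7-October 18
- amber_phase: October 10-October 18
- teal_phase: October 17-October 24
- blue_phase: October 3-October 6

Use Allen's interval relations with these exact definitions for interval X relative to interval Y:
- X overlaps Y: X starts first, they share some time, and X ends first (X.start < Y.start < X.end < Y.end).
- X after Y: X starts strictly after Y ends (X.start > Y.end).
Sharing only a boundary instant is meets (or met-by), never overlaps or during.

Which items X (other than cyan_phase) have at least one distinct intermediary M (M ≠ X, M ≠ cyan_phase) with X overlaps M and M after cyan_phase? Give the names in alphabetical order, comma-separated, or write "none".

amber_phase, gold_phase, green_phase, teal_phase

Target cyan_phase = [October 1, October 6].
Intermediaries M with M after cyan_phase: amber_phase, crimson_phase, gold_phase, green_phase, silver_phase, teal_phase.
Via amber_phase — items with X overlaps amber_phase: none.
Via crimson_phase — items with X overlaps crimson_phase: gold_phase, teal_phase.
Via gold_phase — items with X overlaps gold_phase: green_phase.
Via green_phase — items with X overlaps green_phase: none.
Via silver_phase — items with X overlaps silver_phase: none.
Via teal_phase — items with X overlaps teal_phase: amber_phase, gold_phase, green_phase.
Union: amber_phase, gold_phase, green_phase, teal_phase.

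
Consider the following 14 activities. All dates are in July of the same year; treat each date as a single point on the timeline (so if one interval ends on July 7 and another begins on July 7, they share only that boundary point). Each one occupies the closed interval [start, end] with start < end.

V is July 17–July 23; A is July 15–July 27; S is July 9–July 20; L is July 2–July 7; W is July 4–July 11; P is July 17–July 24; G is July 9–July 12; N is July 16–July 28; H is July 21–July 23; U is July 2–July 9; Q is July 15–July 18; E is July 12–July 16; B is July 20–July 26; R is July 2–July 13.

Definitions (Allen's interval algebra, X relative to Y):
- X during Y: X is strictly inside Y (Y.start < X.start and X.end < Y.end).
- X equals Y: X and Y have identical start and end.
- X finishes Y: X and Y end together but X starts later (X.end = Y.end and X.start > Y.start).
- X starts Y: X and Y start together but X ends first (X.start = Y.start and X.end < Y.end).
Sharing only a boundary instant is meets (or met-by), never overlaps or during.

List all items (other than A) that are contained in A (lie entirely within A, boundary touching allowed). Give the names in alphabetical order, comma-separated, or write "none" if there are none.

B, H, P, Q, V

Target A = [July 15, July 27].
B [July 20, July 26] → during → yes.
E [July 12, July 16] → overlaps → no.
G [July 9, July 12] → before → no.
H [July 21, July 23] → during → yes.
L [July 2, July 7] → before → no.
N [July 16, July 28] → overlapped-by → no.
P [July 17, July 24] → during → yes.
Q [July 15, July 18] → starts → yes.
R [July 2, July 13] → before → no.
S [July 9, July 20] → overlaps → no.
U [July 2, July 9] → before → no.
V [July 17, July 23] → during → yes.
W [July 4, July 11] → before → no.
Result: B, H, P, Q, V.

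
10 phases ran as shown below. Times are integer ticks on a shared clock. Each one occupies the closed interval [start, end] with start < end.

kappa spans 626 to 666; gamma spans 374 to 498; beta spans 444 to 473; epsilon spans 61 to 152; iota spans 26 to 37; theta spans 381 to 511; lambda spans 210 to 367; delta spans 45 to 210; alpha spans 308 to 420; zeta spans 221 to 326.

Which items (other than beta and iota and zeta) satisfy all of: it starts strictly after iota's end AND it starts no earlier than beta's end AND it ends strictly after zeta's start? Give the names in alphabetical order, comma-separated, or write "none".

kappa

Conditions: its start is strictly after iota's end (X.start > 37) AND its start is no earlier than beta's end (X.start >= 473) AND its end is strictly after zeta's start (X.end > 221).
alpha: start 308 > 37? ✓; start 308 >= 473? ✗; end 420 > 221? ✓ → no.
delta: start 45 > 37? ✓; start 45 >= 473? ✗; end 210 > 221? ✗ → no.
epsilon: start 61 > 37? ✓; start 61 >= 473? ✗; end 152 > 221? ✗ → no.
gamma: start 374 > 37? ✓; start 374 >= 473? ✗; end 498 > 221? ✓ → no.
kappa: start 626 > 37? ✓; start 626 >= 473? ✓; end 666 > 221? ✓ → yes.
lambda: start 210 > 37? ✓; start 210 >= 473? ✗; end 367 > 221? ✓ → no.
theta: start 381 > 37? ✓; start 381 >= 473? ✗; end 511 > 221? ✓ → no.
Result: kappa.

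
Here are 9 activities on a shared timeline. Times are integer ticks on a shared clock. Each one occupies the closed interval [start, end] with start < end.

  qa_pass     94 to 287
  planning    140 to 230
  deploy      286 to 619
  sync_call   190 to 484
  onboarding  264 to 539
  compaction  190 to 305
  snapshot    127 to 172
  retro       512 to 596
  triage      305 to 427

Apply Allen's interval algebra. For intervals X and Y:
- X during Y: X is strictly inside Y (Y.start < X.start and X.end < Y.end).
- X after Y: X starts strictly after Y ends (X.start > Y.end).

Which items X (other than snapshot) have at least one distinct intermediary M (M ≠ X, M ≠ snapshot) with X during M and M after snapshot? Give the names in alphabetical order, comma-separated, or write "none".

retro, triage

Target snapshot = [127, 172].
Intermediaries M with M after snapshot: compaction, deploy, onboarding, retro, sync_call, triage.
Via compaction — items with X during compaction: none.
Via deploy — items with X during deploy: retro, triage.
Via onboarding — items with X during onboarding: triage.
Via retro — items with X during retro: none.
Via sync_call — items with X during sync_call: triage.
Via triage — items with X during triage: none.
Union: retro, triage.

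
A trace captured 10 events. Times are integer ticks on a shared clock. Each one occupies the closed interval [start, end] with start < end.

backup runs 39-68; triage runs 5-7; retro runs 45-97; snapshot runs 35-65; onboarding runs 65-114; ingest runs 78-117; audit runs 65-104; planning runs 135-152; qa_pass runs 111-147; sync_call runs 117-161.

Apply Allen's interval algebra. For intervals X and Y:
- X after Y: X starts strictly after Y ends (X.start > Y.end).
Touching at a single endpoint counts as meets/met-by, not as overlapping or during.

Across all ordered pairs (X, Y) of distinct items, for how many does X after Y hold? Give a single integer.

26

Checking all 90 ordered pairs for relation 'after'; matching pairs in alphabetical order:
(audit, triage): audit after triage ✓
(backup, triage): backup after triage ✓
(ingest, backup): ingest after backup ✓
(ingest, snapshot): ingest after snapshot ✓
(ingest, triage): ingest after triage ✓
(onboarding, triage): onboarding after triage ✓
(planning, audit): planning after audit ✓
(planning, backup): planning after backup ✓
(planning, ingest): planning after ingest ✓
(planning, onboarding): planning after onboarding ✓
(planning, retro): planning after retro ✓
(planning, snapshot): planning after snapshot ✓
(planning, triage): planning after triage ✓
(qa_pass, audit): qa_pass after audit ✓
(qa_pass, backup): qa_pass after backup ✓
(qa_pass, retro): qa_pass after retro ✓
(qa_pass, snapshot): qa_pass after snapshot ✓
(qa_pass, triage): qa_pass after triage ✓
(retro, triage): retro after triage ✓
(snapshot, triage): snapshot after triage ✓
(sync_call, audit): sync_call after audit ✓
(sync_call, backup): sync_call after backup ✓
(sync_call, onboarding): sync_call after onboarding ✓
(sync_call, retro): sync_call after retro ✓
... plus 2 further pairs not listed.
Count: 26.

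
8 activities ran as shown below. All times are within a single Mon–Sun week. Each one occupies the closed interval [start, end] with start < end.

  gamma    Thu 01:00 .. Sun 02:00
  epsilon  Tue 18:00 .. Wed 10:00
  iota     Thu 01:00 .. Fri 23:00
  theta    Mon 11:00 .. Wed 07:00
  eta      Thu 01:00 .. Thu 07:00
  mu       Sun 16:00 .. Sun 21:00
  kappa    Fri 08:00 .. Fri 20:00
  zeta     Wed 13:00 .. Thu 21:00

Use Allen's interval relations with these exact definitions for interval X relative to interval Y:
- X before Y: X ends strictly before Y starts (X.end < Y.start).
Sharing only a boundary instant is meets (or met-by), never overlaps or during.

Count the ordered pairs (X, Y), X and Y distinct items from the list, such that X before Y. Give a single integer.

19

Checking all 56 ordered pairs for relation 'before'; matching pairs in alphabetical order:
(epsilon, eta): epsilon before eta ✓
(epsilon, gamma): epsilon before gamma ✓
(epsilon, iota): epsilon before iota ✓
(epsilon, kappa): epsilon before kappa ✓
(epsilon, mu): epsilon before mu ✓
(epsilon, zeta): epsilon before zeta ✓
(eta, kappa): eta before kappa ✓
(eta, mu): eta before mu ✓
(gamma, mu): gamma before mu ✓
(iota, mu): iota before mu ✓
(kappa, mu): kappa before mu ✓
(theta, eta): theta before eta ✓
(theta, gamma): theta before gamma ✓
(theta, iota): theta before iota ✓
(theta, kappa): theta before kappa ✓
(theta, mu): theta before mu ✓
(theta, zeta): theta before zeta ✓
(zeta, kappa): zeta before kappa ✓
(zeta, mu): zeta before mu ✓
Count: 19.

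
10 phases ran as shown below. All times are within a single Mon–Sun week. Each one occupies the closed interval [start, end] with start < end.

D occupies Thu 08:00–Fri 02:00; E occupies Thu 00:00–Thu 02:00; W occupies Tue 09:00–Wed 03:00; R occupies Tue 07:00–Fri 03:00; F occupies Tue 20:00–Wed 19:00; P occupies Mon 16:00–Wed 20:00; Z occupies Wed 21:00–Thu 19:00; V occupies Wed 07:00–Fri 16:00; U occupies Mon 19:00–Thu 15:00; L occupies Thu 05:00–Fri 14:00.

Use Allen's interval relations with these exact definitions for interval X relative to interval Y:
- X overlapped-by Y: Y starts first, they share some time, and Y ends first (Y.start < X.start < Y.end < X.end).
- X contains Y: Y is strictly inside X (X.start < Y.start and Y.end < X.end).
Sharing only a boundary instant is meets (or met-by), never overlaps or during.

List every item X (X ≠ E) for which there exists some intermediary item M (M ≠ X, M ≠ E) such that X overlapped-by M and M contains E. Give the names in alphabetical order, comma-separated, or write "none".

Target E = [Thu 00:00, Thu 02:00].
Intermediaries M with M contains E: R, U, V, Z.
Via R — items with X overlapped-by R: L, V.
Via U — items with X overlapped-by U: D, L, R, V, Z.
Via V — items with X overlapped-by V: none.
Via Z — items with X overlapped-by Z: D, L.
Union: D, L, R, V, Z.

D, L, R, V, Z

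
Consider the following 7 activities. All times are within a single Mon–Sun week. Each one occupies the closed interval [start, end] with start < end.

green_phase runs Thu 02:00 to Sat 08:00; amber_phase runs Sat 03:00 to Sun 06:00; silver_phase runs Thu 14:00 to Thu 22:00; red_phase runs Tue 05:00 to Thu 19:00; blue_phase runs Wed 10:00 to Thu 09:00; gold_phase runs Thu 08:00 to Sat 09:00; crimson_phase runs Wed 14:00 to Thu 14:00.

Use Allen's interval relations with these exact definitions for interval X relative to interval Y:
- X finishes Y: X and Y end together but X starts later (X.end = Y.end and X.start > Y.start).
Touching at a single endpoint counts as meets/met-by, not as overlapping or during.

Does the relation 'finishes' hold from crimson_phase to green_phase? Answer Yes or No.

No

crimson_phase = [Wed 14:00, Thu 14:00], green_phase = [Thu 02:00, Sat 08:00].
Actual relation of crimson_phase to green_phase: overlaps.
Asked whether 'finishes' holds → No.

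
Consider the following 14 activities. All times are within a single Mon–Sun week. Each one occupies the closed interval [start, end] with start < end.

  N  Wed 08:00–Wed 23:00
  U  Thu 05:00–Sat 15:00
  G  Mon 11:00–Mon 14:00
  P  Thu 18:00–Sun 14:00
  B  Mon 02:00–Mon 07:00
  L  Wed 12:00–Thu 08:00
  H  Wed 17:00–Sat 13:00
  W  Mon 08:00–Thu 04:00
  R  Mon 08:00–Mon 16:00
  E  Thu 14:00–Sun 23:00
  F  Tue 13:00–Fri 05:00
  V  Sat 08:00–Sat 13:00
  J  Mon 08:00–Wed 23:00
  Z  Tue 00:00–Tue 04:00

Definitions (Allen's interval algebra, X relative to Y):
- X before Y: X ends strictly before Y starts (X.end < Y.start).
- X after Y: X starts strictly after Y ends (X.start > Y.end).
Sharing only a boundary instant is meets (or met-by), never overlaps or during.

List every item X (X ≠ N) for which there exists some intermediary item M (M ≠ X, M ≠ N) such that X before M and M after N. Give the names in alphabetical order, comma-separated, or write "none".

B, F, G, J, L, R, W, Z

Target N = [Wed 08:00, Wed 23:00].
Intermediaries M with M after N: E, P, U, V.
Via E — items with X before E: B, G, J, L, R, W, Z.
Via P — items with X before P: B, G, J, L, R, W, Z.
Via U — items with X before U: B, G, J, R, W, Z.
Via V — items with X before V: B, F, G, J, L, R, W, Z.
Union: B, F, G, J, L, R, W, Z.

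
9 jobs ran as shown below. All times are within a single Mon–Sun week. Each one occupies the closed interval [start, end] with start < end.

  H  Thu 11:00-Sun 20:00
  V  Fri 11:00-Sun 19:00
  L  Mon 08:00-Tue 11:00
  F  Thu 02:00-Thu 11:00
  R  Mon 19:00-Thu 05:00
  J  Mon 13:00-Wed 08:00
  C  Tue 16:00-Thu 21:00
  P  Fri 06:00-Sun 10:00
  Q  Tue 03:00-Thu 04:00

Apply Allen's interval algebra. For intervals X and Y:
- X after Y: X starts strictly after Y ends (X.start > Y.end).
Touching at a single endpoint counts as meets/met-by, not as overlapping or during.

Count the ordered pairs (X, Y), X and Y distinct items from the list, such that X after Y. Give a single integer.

19

Checking all 72 ordered pairs for relation 'after'; matching pairs in alphabetical order:
(C, L): C after L ✓
(F, J): F after J ✓
(F, L): F after L ✓
(H, J): H after J ✓
(H, L): H after L ✓
(H, Q): H after Q ✓
(H, R): H after R ✓
(P, C): P after C ✓
(P, F): P after F ✓
(P, J): P after J ✓
(P, L): P after L ✓
(P, Q): P after Q ✓
(P, R): P after R ✓
(V, C): V after C ✓
(V, F): V after F ✓
(V, J): V after J ✓
(V, L): V after L ✓
(V, Q): V after Q ✓
(V, R): V after R ✓
Count: 19.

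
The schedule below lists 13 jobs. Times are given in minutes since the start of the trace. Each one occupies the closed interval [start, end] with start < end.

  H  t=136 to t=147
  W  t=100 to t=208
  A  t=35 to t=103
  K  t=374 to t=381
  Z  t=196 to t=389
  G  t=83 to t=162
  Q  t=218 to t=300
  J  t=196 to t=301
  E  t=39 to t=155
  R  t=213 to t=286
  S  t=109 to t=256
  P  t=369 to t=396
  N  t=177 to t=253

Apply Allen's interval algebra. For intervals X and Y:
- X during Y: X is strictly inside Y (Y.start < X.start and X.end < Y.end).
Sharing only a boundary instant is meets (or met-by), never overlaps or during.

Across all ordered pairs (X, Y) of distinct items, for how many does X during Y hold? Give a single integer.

Checking all 156 ordered pairs for relation 'during'; matching pairs in alphabetical order:
(H, E): H during E ✓
(H, G): H during G ✓
(H, S): H during S ✓
(H, W): H during W ✓
(K, P): K during P ✓
(K, Z): K during Z ✓
(N, S): N during S ✓
(Q, J): Q during J ✓
(Q, Z): Q during Z ✓
(R, J): R during J ✓
(R, Z): R during Z ✓
Count: 11.

11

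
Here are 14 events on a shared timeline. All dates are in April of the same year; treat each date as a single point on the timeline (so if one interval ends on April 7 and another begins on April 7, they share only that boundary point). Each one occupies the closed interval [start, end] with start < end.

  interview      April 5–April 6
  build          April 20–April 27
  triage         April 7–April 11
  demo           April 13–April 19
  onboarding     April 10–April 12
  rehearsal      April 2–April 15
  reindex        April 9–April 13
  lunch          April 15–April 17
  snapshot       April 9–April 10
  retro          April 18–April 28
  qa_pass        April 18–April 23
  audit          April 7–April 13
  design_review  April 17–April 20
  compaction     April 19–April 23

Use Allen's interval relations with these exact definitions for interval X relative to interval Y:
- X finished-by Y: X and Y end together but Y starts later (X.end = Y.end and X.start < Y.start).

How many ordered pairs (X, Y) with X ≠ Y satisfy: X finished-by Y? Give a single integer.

2

Checking all 182 ordered pairs for relation 'finished-by'; matching pairs in alphabetical order:
(audit, reindex): audit finished-by reindex ✓
(qa_pass, compaction): qa_pass finished-by compaction ✓
Count: 2.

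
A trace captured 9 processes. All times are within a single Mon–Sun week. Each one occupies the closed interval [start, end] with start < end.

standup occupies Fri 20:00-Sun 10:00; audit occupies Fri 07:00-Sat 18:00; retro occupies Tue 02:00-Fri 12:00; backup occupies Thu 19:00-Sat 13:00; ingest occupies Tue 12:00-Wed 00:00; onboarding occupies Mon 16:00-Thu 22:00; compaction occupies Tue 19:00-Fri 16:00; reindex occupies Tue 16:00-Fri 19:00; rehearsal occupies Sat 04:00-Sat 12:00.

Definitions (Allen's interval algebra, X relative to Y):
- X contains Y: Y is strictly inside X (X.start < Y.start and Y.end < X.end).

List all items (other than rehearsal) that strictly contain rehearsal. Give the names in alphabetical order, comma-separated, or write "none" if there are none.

Target rehearsal = [Sat 04:00, Sat 12:00].
audit [Fri 07:00, Sat 18:00] → contains → yes.
backup [Thu 19:00, Sat 13:00] → contains → yes.
compaction [Tue 19:00, Fri 16:00] → before → no.
ingest [Tue 12:00, Wed 00:00] → before → no.
onboarding [Mon 16:00, Thu 22:00] → before → no.
reindex [Tue 16:00, Fri 19:00] → before → no.
retro [Tue 02:00, Fri 12:00] → before → no.
standup [Fri 20:00, Sun 10:00] → contains → yes.
Result: audit, backup, standup.

audit, backup, standup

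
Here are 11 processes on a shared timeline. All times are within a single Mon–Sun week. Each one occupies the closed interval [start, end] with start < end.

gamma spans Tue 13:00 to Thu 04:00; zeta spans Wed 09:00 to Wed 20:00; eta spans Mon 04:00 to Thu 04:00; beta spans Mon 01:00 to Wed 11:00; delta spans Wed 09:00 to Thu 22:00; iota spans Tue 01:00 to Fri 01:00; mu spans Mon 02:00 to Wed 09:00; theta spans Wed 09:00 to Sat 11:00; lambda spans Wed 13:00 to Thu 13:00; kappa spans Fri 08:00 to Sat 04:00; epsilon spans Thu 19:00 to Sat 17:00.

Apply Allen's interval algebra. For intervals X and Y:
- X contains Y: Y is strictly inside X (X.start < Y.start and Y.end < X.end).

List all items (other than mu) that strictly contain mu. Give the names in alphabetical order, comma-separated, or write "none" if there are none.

Target mu = [Mon 02:00, Wed 09:00].
beta [Mon 01:00, Wed 11:00] → contains → yes.
delta [Wed 09:00, Thu 22:00] → met-by → no.
epsilon [Thu 19:00, Sat 17:00] → after → no.
eta [Mon 04:00, Thu 04:00] → overlapped-by → no.
gamma [Tue 13:00, Thu 04:00] → overlapped-by → no.
iota [Tue 01:00, Fri 01:00] → overlapped-by → no.
kappa [Fri 08:00, Sat 04:00] → after → no.
lambda [Wed 13:00, Thu 13:00] → after → no.
theta [Wed 09:00, Sat 11:00] → met-by → no.
zeta [Wed 09:00, Wed 20:00] → met-by → no.
Result: beta.

beta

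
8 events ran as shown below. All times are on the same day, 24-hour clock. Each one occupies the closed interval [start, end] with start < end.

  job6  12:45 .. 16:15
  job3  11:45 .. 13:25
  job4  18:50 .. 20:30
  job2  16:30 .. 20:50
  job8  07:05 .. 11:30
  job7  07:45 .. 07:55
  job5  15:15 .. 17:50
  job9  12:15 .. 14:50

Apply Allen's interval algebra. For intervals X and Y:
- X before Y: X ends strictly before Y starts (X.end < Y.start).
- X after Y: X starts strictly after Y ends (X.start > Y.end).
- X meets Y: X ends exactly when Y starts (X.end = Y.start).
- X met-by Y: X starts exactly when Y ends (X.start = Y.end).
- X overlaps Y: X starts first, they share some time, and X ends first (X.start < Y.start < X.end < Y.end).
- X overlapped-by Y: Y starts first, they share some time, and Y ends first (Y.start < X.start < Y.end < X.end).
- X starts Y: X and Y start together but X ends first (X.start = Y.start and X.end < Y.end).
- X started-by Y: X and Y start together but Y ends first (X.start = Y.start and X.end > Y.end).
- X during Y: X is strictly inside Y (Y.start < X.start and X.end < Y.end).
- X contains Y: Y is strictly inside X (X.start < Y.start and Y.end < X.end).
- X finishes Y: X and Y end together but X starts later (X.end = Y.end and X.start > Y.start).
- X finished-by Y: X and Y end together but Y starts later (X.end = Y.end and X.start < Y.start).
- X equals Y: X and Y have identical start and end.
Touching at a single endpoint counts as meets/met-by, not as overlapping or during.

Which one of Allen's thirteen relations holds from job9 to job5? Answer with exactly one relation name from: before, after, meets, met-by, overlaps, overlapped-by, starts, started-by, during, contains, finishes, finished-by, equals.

before

job9 = [12:15, 14:50]; job5 = [15:15, 17:50].
Compare endpoints: job9.start < job5.start, job9.start < job5.end, job9.end < job5.start, job9.end < job5.end.
That pattern is 'before'.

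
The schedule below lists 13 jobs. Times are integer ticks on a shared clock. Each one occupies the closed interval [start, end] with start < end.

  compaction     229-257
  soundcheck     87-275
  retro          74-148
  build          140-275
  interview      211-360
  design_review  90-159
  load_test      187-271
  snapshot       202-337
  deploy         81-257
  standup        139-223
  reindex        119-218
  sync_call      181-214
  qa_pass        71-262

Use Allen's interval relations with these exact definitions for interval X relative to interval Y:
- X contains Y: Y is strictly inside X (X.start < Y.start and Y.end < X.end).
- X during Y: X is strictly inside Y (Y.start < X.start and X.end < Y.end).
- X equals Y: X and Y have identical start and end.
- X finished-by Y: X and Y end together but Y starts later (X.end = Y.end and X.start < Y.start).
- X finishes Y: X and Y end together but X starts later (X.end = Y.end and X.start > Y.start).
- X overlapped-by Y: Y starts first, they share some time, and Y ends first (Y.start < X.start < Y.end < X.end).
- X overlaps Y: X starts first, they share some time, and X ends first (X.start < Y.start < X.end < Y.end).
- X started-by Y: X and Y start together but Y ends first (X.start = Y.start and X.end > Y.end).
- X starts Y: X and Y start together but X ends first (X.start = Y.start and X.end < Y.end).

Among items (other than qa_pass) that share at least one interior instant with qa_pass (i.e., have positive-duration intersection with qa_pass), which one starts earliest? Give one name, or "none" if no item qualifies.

Target qa_pass = [71, 262].
build [140, 275] → overlapped-by → candidate.
compaction [229, 257] → during → candidate.
deploy [81, 257] → during → candidate.
design_review [90, 159] → during → candidate.
interview [211, 360] → overlapped-by → candidate.
load_test [187, 271] → overlapped-by → candidate.
reindex [119, 218] → during → candidate.
retro [74, 148] → during → candidate.
snapshot [202, 337] → overlapped-by → candidate.
soundcheck [87, 275] → overlapped-by → candidate.
standup [139, 223] → during → candidate.
sync_call [181, 214] → during → candidate.
Among candidates, earliest start is 74 → retro.

retro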